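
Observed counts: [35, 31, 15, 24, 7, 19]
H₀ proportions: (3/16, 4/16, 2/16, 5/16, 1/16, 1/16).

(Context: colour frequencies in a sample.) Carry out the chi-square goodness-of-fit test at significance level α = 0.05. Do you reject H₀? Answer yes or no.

reject H₀: yes

n = 131; E_i = n·p_i = [24.56, 32.75, 16.38, 40.94, 8.19, 8.19]
χ² = (35−24.56)²/24.56 + (31−32.75)²/32.75 + (15−16.38)²/16.38 + (24−40.94)²/40.94 + (7−8.19)²/8.19 + (19−8.19)²/8.19 = 26.1033
df = 5
p-value (upper-tail) = 0.00009
At α=0.05: p < α → reject H₀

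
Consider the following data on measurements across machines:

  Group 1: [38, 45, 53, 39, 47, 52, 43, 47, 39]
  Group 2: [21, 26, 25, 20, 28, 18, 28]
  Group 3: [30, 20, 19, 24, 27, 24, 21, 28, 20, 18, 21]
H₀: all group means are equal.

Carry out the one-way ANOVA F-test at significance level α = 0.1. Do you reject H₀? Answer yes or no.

Group means [44.78, 23.71, 22.91], grand mean 30.407
SSB = Σnᵢ(x̄ᵢ−x̄)² = 2790.625; SSW = ΣΣ(x−x̄ᵢ)² = 501.893
MSB = 2790.625/2 = 1395.3127; MSW = 501.893/24 = 20.9122
F = MSB/MSW = 66.7224
df = (2, 24)
p-value (upper-tail) = 0.00000
At α=0.1: p < α → reject H₀

reject H₀: yes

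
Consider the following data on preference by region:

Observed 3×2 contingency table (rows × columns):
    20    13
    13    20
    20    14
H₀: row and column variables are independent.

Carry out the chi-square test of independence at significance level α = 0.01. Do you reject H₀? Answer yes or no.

reject H₀: no

Row totals [33, 33, 34], col totals [53, 47], n=100
χ² = (20−17.49)²/17.49 + (13−15.51)²/15.51 + (13−17.49)²/17.49 + (20−15.51)²/15.51 + (20−18.02)²/18.02 + (14−15.98)²/15.98 = 3.6818
df = 2
p-value (upper-tail) = 0.15868
At α=0.01: p ≥ α → fail to reject H₀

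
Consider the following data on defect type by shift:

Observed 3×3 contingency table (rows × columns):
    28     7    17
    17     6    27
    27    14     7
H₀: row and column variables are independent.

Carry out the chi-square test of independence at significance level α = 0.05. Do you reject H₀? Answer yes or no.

reject H₀: yes

Row totals [52, 50, 48], col totals [72, 27, 51], n=150
χ² = (28−24.96)²/24.96 + (7−9.36)²/9.36 + (17−17.68)²/17.68 + (17−24.00)²/24.00 + (6−9.00)²/9.00 + (27−17.00)²/17.00 + (27−23.04)²/23.04 + (14−8.64)²/8.64 + (7−16.32)²/16.32 = 19.2437
df = 4
p-value (upper-tail) = 0.00070
At α=0.05: p < α → reject H₀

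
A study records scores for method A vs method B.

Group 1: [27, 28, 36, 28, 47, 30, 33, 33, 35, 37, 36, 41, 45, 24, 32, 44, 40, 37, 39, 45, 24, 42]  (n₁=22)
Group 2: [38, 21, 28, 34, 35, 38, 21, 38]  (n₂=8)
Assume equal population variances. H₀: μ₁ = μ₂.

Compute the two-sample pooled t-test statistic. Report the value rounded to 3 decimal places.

test statistic = 1.370

x̄₁=35.591, s₁=6.898, n₁=22
x̄₂=31.625, s₂=7.347, n₂=8
s_p² = [21·6.898² + 7·7.347²]/28 = 49.1855
SE = √(s_p²·(1/22+1/8)) = 2.8955
t = (35.591−31.625)/2.8955 = 1.3697
df = 28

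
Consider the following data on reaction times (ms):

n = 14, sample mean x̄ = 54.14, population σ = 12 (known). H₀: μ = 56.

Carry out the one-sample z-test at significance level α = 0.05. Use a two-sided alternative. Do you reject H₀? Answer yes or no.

reject H₀: no

SE = σ/√n = 12/√14 = 3.2071
z = (x̄−μ₀)/SE = (54.14−56)/3.2071 = -0.5800
p-value (two-sided) = 0.56194
At α=0.05: p ≥ α → fail to reject H₀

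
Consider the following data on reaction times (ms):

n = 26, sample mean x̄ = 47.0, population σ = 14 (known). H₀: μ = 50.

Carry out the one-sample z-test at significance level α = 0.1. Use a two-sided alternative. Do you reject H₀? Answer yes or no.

SE = σ/√n = 14/√26 = 2.7456
z = (x̄−μ₀)/SE = (47.0−50)/2.7456 = -1.0926
p-value (two-sided) = 0.27455
At α=0.1: p ≥ α → fail to reject H₀

reject H₀: no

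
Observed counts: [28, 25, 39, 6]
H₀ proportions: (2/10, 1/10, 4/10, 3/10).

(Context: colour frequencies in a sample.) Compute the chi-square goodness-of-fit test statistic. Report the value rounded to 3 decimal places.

n = 98; E_i = n·p_i = [19.60, 9.80, 39.20, 29.40]
χ² = (28−19.60)²/19.60 + (25−9.80)²/9.80 + (39−39.20)²/39.20 + (6−29.40)²/29.40 = 45.8010
df = 3

test statistic = 45.801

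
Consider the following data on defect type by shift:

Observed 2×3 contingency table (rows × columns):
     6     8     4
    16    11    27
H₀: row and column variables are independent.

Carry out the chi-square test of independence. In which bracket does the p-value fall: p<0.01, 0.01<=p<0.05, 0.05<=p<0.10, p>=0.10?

p-value bracket: 0.05<=p<0.10

Row totals [18, 54], col totals [22, 19, 31], n=72
χ² = (6−5.50)²/5.50 + (8−4.75)²/4.75 + (4−7.75)²/7.75 + (16−16.50)²/16.50 + (11−14.25)²/14.25 + (27−23.25)²/23.25 = 5.4449
df = 2
p-value (upper-tail) = 0.06571
→ bracket: 0.05<=p<0.10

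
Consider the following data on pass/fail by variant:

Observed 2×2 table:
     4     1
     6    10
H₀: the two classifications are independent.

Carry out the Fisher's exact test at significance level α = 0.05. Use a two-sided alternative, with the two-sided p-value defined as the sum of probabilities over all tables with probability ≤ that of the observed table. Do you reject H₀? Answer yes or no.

reject H₀: no

Margins: r₁=5, r₂=16, c₁=10, c₂=11, n=21
p_obs = C(5,4)·C(16,6)/C(21,10); sum pmf over tables with pmf ≤ p_obs
p-value (two-sided) = 0.14861
At α=0.05: p ≥ α → fail to reject H₀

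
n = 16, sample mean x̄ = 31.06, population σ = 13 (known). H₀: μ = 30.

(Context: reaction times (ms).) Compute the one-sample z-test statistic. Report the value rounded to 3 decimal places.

test statistic = 0.326

SE = σ/√n = 13/√16 = 3.2500
z = (x̄−μ₀)/SE = (31.06−30)/3.2500 = 0.3262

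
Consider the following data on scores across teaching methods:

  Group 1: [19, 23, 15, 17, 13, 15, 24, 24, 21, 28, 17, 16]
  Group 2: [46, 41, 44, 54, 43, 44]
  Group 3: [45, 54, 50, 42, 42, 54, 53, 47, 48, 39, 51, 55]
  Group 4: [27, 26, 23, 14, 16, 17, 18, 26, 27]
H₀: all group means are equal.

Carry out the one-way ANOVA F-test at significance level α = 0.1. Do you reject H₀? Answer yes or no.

Group means [19.33, 45.33, 48.33, 21.56], grand mean 32.769
SSB = Σnᵢ(x̄ᵢ−x̄)² = 7152.034; SSW = ΣΣ(x−x̄ᵢ)² = 880.889
MSB = 7152.034/3 = 2384.0114; MSW = 880.889/35 = 25.1683
F = MSB/MSW = 94.7230
df = (3, 35)
p-value (upper-tail) = 0.00000
At α=0.1: p < α → reject H₀

reject H₀: yes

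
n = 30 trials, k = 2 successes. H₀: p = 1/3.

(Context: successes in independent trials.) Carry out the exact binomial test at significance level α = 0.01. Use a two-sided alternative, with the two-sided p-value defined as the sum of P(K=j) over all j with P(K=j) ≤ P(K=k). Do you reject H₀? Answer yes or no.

reject H₀: yes

Exact binomial: n=30, k=2, p₀=1/3=0.3333
P(X=j) = C(n,j)·p₀^j·(1−p₀)^(n−j); p = Σ P(X=j) over j with P(X=j) ≤ P(X=2)
p-value (two-sided) = 0.00139
At α=0.01: p < α → reject H₀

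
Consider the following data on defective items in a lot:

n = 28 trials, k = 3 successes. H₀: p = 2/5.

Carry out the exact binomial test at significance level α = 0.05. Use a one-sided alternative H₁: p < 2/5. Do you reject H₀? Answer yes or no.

reject H₀: yes

Exact binomial: n=28, k=3, p₀=2/5=0.4000
P(X≤3) from Σ C(n,i)·p₀^i·(1−p₀)^(n−i)
p-value (one-sided, H₁ less) = 0.00071
At α=0.05: p < α → reject H₀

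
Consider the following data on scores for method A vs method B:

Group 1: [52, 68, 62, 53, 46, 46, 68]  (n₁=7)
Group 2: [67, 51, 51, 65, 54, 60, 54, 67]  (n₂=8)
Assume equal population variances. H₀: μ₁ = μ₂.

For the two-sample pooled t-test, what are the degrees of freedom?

df = n₁ + n₂ − 2 = 7 + 8 − 2 = 13

degrees of freedom = 13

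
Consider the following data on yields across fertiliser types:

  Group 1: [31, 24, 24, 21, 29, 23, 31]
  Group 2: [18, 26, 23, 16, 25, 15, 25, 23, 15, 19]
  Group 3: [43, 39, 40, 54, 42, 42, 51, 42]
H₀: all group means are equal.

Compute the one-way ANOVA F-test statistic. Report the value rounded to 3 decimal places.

Group means [26.14, 20.50, 44.12], grand mean 29.640
SSB = Σnᵢ(x̄ᵢ−x̄)² = 2599.528; SSW = ΣΣ(x−x̄ᵢ)² = 476.232
MSB = 2599.528/2 = 1299.7639; MSW = 476.232/22 = 21.6469
F = MSB/MSW = 60.0438
df = (2, 22)

test statistic = 60.044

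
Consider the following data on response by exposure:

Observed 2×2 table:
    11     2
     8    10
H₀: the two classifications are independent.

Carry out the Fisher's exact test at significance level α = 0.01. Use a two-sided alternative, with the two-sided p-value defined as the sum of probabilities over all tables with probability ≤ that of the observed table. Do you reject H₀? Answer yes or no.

Margins: r₁=13, r₂=18, c₁=19, c₂=12, n=31
p_obs = C(13,11)·C(18,8)/C(31,19); sum pmf over tables with pmf ≤ p_obs
p-value (two-sided) = 0.03170
At α=0.01: p ≥ α → fail to reject H₀

reject H₀: no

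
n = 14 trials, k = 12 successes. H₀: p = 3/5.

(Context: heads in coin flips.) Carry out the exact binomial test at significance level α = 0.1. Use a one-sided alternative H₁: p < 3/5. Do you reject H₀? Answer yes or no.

Exact binomial: n=14, k=12, p₀=3/5=0.6000
P(X≤12) from Σ C(n,i)·p₀^i·(1−p₀)^(n−i)
p-value (one-sided, H₁ less) = 0.99190
At α=0.1: p ≥ α → fail to reject H₀

reject H₀: no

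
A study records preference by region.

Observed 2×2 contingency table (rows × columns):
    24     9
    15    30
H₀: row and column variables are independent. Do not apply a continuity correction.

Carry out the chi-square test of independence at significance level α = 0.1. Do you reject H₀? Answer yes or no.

reject H₀: yes

Row totals [33, 45], col totals [39, 39], n=78
χ² = (24−16.50)²/16.50 + (9−16.50)²/16.50 + (15−22.50)²/22.50 + (30−22.50)²/22.50 = 11.8182
df = 1
p-value (upper-tail) = 0.00059
At α=0.1: p < α → reject H₀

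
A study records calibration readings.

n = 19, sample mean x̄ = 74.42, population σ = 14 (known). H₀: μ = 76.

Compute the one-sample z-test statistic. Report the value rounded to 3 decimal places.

SE = σ/√n = 14/√19 = 3.2118
z = (x̄−μ₀)/SE = (74.42−76)/3.2118 = -0.4919

test statistic = -0.492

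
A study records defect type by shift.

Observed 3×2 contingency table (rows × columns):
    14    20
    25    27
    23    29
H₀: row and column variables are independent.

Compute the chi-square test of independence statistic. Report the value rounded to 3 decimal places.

Row totals [34, 52, 52], col totals [62, 76], n=138
χ² = (14−15.28)²/15.28 + (20−18.72)²/18.72 + (25−23.36)²/23.36 + (27−28.64)²/28.64 + (23−23.36)²/23.36 + (29−28.64)²/28.64 = 0.4120
df = 2

test statistic = 0.412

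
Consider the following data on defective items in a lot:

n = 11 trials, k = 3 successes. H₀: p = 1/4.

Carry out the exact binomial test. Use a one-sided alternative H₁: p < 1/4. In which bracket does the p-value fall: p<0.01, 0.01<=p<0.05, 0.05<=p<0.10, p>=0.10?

p-value bracket: p>=0.10

Exact binomial: n=11, k=3, p₀=1/4=0.2500
P(X≤3) from Σ C(n,i)·p₀^i·(1−p₀)^(n−i)
p-value (one-sided, H₁ less) = 0.71330
→ bracket: p>=0.10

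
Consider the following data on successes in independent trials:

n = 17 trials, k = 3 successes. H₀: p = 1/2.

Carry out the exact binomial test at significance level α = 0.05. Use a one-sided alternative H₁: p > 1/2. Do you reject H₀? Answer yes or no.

reject H₀: no

Exact binomial: n=17, k=3, p₀=1/2=0.5000
P(X≥3) from Σ C(n,i)·p₀^i·(1−p₀)^(n−i)
p-value (one-sided, H₁ greater) = 0.99883
At α=0.05: p ≥ α → fail to reject H₀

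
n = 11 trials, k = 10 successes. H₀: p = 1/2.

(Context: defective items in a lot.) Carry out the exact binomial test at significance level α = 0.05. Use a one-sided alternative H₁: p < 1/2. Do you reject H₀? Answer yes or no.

reject H₀: no

Exact binomial: n=11, k=10, p₀=1/2=0.5000
P(X≤10) from Σ C(n,i)·p₀^i·(1−p₀)^(n−i)
p-value (one-sided, H₁ less) = 0.99951
At α=0.05: p ≥ α → fail to reject H₀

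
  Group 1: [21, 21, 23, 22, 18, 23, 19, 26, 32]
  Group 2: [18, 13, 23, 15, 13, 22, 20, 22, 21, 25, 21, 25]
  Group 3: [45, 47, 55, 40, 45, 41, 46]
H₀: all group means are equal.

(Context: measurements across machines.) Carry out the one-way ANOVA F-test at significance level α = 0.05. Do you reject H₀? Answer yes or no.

reject H₀: yes

Group means [22.78, 19.83, 45.57], grand mean 27.214
SSB = Σnᵢ(x̄ᵢ−x̄)² = 3189.778; SSW = ΣΣ(x−x̄ᵢ)² = 478.937
MSB = 3189.778/2 = 1594.8889; MSW = 478.937/25 = 19.1575
F = MSB/MSW = 83.2516
df = (2, 25)
p-value (upper-tail) = 0.00000
At α=0.05: p < α → reject H₀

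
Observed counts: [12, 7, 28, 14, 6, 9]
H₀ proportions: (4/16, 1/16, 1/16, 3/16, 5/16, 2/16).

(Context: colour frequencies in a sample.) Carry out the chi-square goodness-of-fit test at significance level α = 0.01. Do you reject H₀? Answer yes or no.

n = 76; E_i = n·p_i = [19.00, 4.75, 4.75, 14.25, 23.75, 9.50]
χ² = (12−19.00)²/19.00 + (7−4.75)²/4.75 + (28−4.75)²/4.75 + (14−14.25)²/14.25 + (6−23.75)²/23.75 + (9−9.50)²/9.50 = 130.7439
df = 5
p-value (upper-tail) = 0.00000
At α=0.01: p < α → reject H₀

reject H₀: yes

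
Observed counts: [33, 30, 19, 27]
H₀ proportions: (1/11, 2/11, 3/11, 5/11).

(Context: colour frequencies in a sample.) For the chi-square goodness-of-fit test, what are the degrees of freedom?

df = k − 1 = 4 − 1 = 3

degrees of freedom = 3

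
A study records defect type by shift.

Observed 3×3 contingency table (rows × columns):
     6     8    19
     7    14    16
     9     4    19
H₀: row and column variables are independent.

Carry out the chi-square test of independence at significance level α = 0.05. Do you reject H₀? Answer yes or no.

Row totals [33, 37, 32], col totals [22, 26, 54], n=102
χ² = (6−7.12)²/7.12 + (8−8.41)²/8.41 + (19−17.47)²/17.47 + (7−7.98)²/7.98 + (14−9.43)²/9.43 + (16−19.59)²/19.59 + (9−6.90)²/6.90 + (4−8.16)²/8.16 + (19−16.94)²/16.94 = 6.3267
df = 4
p-value (upper-tail) = 0.17604
At α=0.05: p ≥ α → fail to reject H₀

reject H₀: no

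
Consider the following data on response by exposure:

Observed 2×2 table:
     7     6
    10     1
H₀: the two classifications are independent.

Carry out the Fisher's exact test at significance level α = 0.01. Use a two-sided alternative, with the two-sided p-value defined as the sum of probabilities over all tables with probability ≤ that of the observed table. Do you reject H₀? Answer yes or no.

Margins: r₁=13, r₂=11, c₁=17, c₂=7, n=24
p_obs = C(13,7)·C(11,10)/C(24,17); sum pmf over tables with pmf ≤ p_obs
p-value (two-sided) = 0.07780
At α=0.01: p ≥ α → fail to reject H₀

reject H₀: no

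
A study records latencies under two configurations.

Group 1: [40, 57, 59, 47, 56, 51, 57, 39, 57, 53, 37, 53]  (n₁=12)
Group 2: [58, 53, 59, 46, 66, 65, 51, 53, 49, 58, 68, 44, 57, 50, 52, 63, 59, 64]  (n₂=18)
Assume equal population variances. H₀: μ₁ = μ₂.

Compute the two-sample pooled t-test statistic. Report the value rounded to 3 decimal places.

x̄₁=50.500, s₁=7.857, n₁=12
x̄₂=56.389, s₂=7.072, n₂=18
s_p² = [11·7.857² + 17·7.072²]/28 = 54.6171
SE = √(s_p²·(1/12+1/18)) = 2.7542
t = (50.500−56.389)/2.7542 = -2.1381
df = 28

test statistic = -2.138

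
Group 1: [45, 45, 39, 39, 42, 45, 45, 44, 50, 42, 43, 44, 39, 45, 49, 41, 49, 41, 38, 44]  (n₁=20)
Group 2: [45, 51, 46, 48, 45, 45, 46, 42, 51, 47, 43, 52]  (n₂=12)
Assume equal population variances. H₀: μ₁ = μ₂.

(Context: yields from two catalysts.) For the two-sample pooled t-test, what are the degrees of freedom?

df = n₁ + n₂ − 2 = 20 + 12 − 2 = 30

degrees of freedom = 30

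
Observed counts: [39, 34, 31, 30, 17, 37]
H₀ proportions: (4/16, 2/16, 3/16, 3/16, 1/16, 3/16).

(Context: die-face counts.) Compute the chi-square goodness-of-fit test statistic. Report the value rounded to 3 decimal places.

n = 188; E_i = n·p_i = [47.00, 23.50, 35.25, 35.25, 11.75, 35.25]
χ² = (39−47.00)²/47.00 + (34−23.50)²/23.50 + (31−35.25)²/35.25 + (30−35.25)²/35.25 + (17−11.75)²/11.75 + (37−35.25)²/35.25 = 9.7801
df = 5

test statistic = 9.780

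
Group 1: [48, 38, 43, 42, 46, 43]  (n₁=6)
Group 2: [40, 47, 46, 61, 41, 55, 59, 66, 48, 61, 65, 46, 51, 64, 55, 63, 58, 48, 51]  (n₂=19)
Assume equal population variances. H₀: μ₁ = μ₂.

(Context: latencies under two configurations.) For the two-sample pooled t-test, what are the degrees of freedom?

degrees of freedom = 23

df = n₁ + n₂ − 2 = 6 + 19 − 2 = 23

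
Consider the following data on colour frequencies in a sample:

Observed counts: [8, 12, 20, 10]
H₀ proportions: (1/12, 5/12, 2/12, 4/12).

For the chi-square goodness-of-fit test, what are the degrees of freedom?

df = k − 1 = 4 − 1 = 3

degrees of freedom = 3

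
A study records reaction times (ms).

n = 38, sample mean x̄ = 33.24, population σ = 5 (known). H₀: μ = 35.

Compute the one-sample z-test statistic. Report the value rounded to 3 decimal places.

test statistic = -2.170

SE = σ/√n = 5/√38 = 0.8111
z = (x̄−μ₀)/SE = (33.24−35)/0.8111 = -2.1699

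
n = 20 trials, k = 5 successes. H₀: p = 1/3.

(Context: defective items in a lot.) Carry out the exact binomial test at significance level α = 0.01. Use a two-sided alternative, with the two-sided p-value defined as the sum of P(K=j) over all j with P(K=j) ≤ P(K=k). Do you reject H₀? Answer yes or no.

Exact binomial: n=20, k=5, p₀=1/3=0.3333
P(X=j) = C(n,j)·p₀^j·(1−p₀)^(n−j); p = Σ P(X=j) over j with P(X=j) ≤ P(X=5)
p-value (two-sided) = 0.48776
At α=0.01: p ≥ α → fail to reject H₀

reject H₀: no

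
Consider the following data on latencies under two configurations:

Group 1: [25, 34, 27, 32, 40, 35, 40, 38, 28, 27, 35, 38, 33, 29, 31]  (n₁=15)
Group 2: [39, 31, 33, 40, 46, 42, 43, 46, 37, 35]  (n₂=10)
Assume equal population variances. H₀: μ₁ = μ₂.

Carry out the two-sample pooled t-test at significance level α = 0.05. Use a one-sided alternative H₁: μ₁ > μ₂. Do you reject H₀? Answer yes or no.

reject H₀: no

x̄₁=32.800, s₁=4.916, n₁=15
x̄₂=39.200, s₂=5.203, n₂=10
s_p² = [14·4.916² + 9·5.203²]/23 = 25.3043
SE = √(s_p²·(1/15+1/10)) = 2.0536
t = (32.800−39.200)/2.0536 = -3.1164
df = 23
p-value (one-sided, H₁ greater) = 0.99757
At α=0.05: p ≥ α → fail to reject H₀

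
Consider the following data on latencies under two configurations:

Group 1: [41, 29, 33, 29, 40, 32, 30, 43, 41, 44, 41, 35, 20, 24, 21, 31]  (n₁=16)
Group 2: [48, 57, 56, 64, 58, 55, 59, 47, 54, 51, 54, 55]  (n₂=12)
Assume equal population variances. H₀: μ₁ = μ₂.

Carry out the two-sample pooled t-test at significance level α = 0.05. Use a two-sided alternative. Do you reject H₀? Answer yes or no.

reject H₀: yes

x̄₁=33.375, s₁=7.762, n₁=16
x̄₂=54.833, s₂=4.687, n₂=12
s_p² = [15·7.762² + 11·4.687²]/26 = 44.0545
SE = √(s_p²·(1/16+1/12)) = 2.5347
t = (33.375−54.833)/2.5347 = -8.4659
df = 26
p-value (two-sided) = 0.00000
At α=0.05: p < α → reject H₀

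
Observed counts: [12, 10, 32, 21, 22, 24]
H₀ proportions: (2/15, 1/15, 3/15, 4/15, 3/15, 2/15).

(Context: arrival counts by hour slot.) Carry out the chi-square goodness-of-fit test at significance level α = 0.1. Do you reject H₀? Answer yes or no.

reject H₀: yes

n = 121; E_i = n·p_i = [16.13, 8.07, 24.20, 32.27, 24.20, 16.13]
χ² = (12−16.13)²/16.13 + (10−8.07)²/8.07 + (32−24.20)²/24.20 + (21−32.27)²/32.27 + (22−24.20)²/24.20 + (24−16.13)²/16.13 = 12.0062
df = 5
p-value (upper-tail) = 0.03470
At α=0.1: p < α → reject H₀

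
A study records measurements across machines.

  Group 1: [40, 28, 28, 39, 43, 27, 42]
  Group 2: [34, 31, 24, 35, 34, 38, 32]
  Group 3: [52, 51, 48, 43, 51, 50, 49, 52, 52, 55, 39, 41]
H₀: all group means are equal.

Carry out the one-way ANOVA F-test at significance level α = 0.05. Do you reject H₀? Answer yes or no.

Group means [35.29, 32.57, 48.58], grand mean 40.692
SSB = Σnᵢ(x̄ᵢ−x̄)² = 1413.479; SSW = ΣΣ(x−x̄ᵢ)² = 702.060
MSB = 1413.479/2 = 706.7395; MSW = 702.060/23 = 30.5243
F = MSB/MSW = 23.1533
df = (2, 23)
p-value (upper-tail) = 0.00000
At α=0.05: p < α → reject H₀

reject H₀: yes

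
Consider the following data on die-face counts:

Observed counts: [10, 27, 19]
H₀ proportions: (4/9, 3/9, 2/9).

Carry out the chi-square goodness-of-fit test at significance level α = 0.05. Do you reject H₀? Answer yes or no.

reject H₀: yes

n = 56; E_i = n·p_i = [24.89, 18.67, 12.44]
χ² = (10−24.89)²/24.89 + (27−18.67)²/18.67 + (19−12.44)²/12.44 = 16.0804
df = 2
p-value (upper-tail) = 0.00032
At α=0.05: p < α → reject H₀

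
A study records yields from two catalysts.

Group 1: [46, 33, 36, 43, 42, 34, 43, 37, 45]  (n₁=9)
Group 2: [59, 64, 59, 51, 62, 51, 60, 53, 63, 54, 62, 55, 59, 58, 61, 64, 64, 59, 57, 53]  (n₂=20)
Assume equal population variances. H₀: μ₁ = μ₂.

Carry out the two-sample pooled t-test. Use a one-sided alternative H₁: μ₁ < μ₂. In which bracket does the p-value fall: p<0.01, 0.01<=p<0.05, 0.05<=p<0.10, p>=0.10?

p-value bracket: p<0.01

x̄₁=39.889, s₁=4.910, n₁=9
x̄₂=58.400, s₂=4.309, n₂=20
s_p² = [8·4.910² + 19·4.309²]/27 = 20.2107
SE = √(s_p²·(1/9+1/20)) = 1.8045
t = (39.889−58.400)/1.8045 = -10.2584
df = 27
p-value (one-sided, H₁ less) = 0.00000
→ bracket: p<0.01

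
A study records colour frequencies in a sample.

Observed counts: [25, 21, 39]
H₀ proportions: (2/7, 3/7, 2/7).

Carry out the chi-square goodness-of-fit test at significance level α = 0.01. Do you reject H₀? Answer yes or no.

n = 85; E_i = n·p_i = [24.29, 36.43, 24.29]
χ² = (25−24.29)²/24.29 + (21−36.43)²/36.43 + (39−24.29)²/24.29 = 15.4706
df = 2
p-value (upper-tail) = 0.00044
At α=0.01: p < α → reject H₀

reject H₀: yes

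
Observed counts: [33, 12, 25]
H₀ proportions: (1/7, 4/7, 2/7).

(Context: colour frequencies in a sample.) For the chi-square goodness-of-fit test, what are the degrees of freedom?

degrees of freedom = 2

df = k − 1 = 3 − 1 = 2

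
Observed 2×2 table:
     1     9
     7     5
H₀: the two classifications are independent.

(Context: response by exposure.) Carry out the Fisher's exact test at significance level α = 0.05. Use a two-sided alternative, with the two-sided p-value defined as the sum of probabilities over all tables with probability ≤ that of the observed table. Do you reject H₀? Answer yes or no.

Margins: r₁=10, r₂=12, c₁=8, c₂=14, n=22
p_obs = C(10,1)·C(12,7)/C(22,8); sum pmf over tables with pmf ≤ p_obs
p-value (two-sided) = 0.03096
At α=0.05: p < α → reject H₀

reject H₀: yes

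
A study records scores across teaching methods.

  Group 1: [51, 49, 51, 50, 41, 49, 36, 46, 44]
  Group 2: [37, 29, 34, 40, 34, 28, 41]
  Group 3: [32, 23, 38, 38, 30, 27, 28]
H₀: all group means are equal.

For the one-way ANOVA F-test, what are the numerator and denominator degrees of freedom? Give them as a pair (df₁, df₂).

degrees of freedom = [2, 20]

k = 3 groups, N = 23 total
df = (k−1, N−k) = (3−1, 23−3) = (2, 20)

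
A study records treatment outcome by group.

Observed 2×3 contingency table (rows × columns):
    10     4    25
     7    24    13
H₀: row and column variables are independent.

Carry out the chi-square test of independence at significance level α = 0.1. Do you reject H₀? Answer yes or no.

reject H₀: yes

Row totals [39, 44], col totals [17, 28, 38], n=83
χ² = (10−7.99)²/7.99 + (4−13.16)²/13.16 + (25−17.86)²/17.86 + (7−9.01)²/9.01 + (24−14.84)²/14.84 + (13−20.14)²/20.14 = 18.3701
df = 2
p-value (upper-tail) = 0.00010
At α=0.1: p < α → reject H₀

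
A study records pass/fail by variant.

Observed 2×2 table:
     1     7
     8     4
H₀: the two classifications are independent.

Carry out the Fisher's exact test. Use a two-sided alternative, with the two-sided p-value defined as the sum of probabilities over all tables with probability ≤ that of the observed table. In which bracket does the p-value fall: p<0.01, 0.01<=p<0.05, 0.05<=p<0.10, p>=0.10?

p-value bracket: 0.01<=p<0.05

Margins: r₁=8, r₂=12, c₁=9, c₂=11, n=20
p_obs = C(8,1)·C(12,8)/C(20,9); sum pmf over tables with pmf ≤ p_obs
p-value (two-sided) = 0.02810
→ bracket: 0.01<=p<0.05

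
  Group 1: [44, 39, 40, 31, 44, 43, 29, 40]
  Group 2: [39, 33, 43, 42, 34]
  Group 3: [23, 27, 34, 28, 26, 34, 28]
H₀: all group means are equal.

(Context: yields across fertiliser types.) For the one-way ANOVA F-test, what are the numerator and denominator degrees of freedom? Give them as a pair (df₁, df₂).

k = 3 groups, N = 20 total
df = (k−1, N−k) = (3−1, 20−3) = (2, 17)

degrees of freedom = [2, 17]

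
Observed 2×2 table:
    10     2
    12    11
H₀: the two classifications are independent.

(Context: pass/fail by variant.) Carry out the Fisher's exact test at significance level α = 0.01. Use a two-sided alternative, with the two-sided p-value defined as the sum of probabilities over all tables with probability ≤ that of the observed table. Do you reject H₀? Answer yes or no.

reject H₀: no

Margins: r₁=12, r₂=23, c₁=22, c₂=13, n=35
p_obs = C(12,10)·C(23,12)/C(35,22); sum pmf over tables with pmf ≤ p_obs
p-value (two-sided) = 0.13905
At α=0.01: p ≥ α → fail to reject H₀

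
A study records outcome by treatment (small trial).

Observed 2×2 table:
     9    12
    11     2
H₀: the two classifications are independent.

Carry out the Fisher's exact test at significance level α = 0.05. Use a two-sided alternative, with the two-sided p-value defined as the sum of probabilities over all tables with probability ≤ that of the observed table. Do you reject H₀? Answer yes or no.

reject H₀: yes

Margins: r₁=21, r₂=13, c₁=20, c₂=14, n=34
p_obs = C(21,9)·C(13,11)/C(34,20); sum pmf over tables with pmf ≤ p_obs
p-value (two-sided) = 0.03021
At α=0.05: p < α → reject H₀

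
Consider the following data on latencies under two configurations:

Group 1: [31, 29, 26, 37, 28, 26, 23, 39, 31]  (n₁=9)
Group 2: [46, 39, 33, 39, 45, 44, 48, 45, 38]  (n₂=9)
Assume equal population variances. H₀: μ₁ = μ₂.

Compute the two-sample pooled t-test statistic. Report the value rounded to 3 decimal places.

x̄₁=30.000, s₁=5.220, n₁=9
x̄₂=41.889, s₂=4.859, n₂=9
s_p² = [8·5.220² + 8·4.859²]/16 = 25.4306
SE = √(s_p²·(1/9+1/9)) = 2.3772
t = (30.000−41.889)/2.3772 = -5.0011
df = 16

test statistic = -5.001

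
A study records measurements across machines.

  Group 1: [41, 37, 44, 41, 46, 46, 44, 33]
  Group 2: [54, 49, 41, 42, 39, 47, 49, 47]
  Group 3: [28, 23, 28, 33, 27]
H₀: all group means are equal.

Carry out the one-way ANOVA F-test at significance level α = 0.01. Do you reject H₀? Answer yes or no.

reject H₀: yes

Group means [41.50, 46.00, 27.80], grand mean 39.952
SSB = Σnᵢ(x̄ᵢ−x̄)² = 1050.152; SSW = ΣΣ(x−x̄ᵢ)² = 370.800
MSB = 1050.152/2 = 525.0762; MSW = 370.800/18 = 20.6000
F = MSB/MSW = 25.4891
df = (2, 18)
p-value (upper-tail) = 0.00001
At α=0.01: p < α → reject H₀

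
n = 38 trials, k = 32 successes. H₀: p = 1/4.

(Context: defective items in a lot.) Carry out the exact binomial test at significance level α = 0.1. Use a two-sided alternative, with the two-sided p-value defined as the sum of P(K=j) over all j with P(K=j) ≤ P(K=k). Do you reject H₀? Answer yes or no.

reject H₀: yes

Exact binomial: n=38, k=32, p₀=1/4=0.2500
P(X=j) = C(n,j)·p₀^j·(1−p₀)^(n−j); p = Σ P(X=j) over j with P(X=j) ≤ P(X=32)
p-value (two-sided) = 0.00000
At α=0.1: p < α → reject H₀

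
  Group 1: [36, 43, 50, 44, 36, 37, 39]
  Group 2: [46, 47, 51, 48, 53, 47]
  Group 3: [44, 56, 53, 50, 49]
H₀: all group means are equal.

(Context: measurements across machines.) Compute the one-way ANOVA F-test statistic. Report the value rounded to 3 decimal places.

test statistic = 8.910

Group means [40.71, 48.67, 50.40], grand mean 46.056
SSB = Σnᵢ(x̄ᵢ−x̄)² = 334.983; SSW = ΣΣ(x−x̄ᵢ)² = 281.962
MSB = 334.983/2 = 167.4913; MSW = 281.962/15 = 18.7975
F = MSB/MSW = 8.9103
df = (2, 15)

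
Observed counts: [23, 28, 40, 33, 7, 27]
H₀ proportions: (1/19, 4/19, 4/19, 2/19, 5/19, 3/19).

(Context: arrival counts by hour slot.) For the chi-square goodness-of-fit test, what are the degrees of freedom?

df = k − 1 = 6 − 1 = 5

degrees of freedom = 5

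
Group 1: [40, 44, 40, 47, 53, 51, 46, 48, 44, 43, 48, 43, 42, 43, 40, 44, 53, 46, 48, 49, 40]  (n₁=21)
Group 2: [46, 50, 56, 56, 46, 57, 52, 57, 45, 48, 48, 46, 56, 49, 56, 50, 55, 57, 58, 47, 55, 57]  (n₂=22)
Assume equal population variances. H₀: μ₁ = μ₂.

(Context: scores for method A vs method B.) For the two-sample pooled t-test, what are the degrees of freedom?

degrees of freedom = 41

df = n₁ + n₂ − 2 = 21 + 22 − 2 = 41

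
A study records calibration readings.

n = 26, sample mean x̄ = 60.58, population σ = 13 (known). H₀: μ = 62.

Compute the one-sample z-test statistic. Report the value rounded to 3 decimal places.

SE = σ/√n = 13/√26 = 2.5495
z = (x̄−μ₀)/SE = (60.58−62)/2.5495 = -0.5570

test statistic = -0.557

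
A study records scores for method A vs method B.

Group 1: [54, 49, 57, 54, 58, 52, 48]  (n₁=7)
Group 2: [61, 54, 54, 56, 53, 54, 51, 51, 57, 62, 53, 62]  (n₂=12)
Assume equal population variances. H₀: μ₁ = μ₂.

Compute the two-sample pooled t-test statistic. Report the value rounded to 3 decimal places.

x̄₁=53.143, s₁=3.761, n₁=7
x̄₂=55.667, s₂=4.008, n₂=12
s_p² = [6·3.761² + 11·4.008²]/17 = 15.3838
SE = √(s_p²·(1/7+1/12)) = 1.8654
t = (53.143−55.667)/1.8654 = -1.3530
df = 17

test statistic = -1.353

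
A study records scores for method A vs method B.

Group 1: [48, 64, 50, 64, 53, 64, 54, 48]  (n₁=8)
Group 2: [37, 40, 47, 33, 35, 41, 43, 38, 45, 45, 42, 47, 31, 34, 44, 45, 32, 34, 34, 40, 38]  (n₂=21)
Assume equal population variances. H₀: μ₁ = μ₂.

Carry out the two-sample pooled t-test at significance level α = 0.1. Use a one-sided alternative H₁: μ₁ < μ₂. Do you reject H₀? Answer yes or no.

reject H₀: no

x̄₁=55.625, s₁=7.249, n₁=8
x̄₂=39.286, s₂=5.178, n₂=21
s_p² = [7·7.249² + 20·5.178²]/27 = 33.4874
SE = √(s_p²·(1/8+1/21)) = 2.4043
t = (55.625−39.286)/2.4043 = 6.7959
df = 27
p-value (one-sided, H₁ less) = 1.00000
At α=0.1: p ≥ α → fail to reject H₀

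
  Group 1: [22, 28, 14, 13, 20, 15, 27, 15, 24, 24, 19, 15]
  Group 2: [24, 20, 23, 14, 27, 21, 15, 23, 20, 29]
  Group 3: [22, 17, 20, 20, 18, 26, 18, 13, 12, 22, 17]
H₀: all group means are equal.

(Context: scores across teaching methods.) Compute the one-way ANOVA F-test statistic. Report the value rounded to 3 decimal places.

test statistic = 1.052

Group means [19.67, 21.60, 18.64], grand mean 19.909
SSB = Σnᵢ(x̄ᵢ−x̄)² = 47.115; SSW = ΣΣ(x−x̄ᵢ)² = 671.612
MSB = 47.115/2 = 23.5576; MSW = 671.612/30 = 22.3871
F = MSB/MSW = 1.0523
df = (2, 30)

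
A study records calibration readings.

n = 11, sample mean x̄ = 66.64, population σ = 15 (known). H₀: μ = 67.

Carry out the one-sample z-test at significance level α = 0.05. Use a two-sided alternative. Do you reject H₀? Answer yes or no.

SE = σ/√n = 15/√11 = 4.5227
z = (x̄−μ₀)/SE = (66.64−67)/4.5227 = -0.0796
p-value (two-sided) = 0.93656
At α=0.05: p ≥ α → fail to reject H₀

reject H₀: no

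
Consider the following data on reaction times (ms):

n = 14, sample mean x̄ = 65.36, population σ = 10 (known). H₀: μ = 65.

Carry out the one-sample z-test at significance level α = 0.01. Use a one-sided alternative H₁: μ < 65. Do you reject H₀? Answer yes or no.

SE = σ/√n = 10/√14 = 2.6726
z = (x̄−μ₀)/SE = (65.36−65)/2.6726 = 0.1347
p-value (one-sided, H₁ less) = 0.55358
At α=0.01: p ≥ α → fail to reject H₀

reject H₀: no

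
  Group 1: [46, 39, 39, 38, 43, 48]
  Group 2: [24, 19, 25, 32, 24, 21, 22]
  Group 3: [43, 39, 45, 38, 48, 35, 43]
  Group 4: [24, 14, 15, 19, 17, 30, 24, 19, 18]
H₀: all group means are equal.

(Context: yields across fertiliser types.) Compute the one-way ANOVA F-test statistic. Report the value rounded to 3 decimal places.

Group means [42.17, 23.86, 41.57, 20.00], grand mean 30.724
SSB = Σnᵢ(x̄ᵢ−x̄)² = 2974.388; SSW = ΣΣ(x−x̄ᵢ)² = 517.405
MSB = 2974.388/3 = 991.4628; MSW = 517.405/25 = 20.6962
F = MSB/MSW = 47.9056
df = (3, 25)

test statistic = 47.906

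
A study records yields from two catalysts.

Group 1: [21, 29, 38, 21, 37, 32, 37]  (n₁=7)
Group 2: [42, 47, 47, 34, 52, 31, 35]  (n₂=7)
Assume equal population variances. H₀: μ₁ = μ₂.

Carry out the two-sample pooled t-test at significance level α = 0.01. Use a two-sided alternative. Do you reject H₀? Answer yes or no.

reject H₀: no

x̄₁=30.714, s₁=7.365, n₁=7
x̄₂=41.143, s₂=7.946, n₂=7
s_p² = [6·7.365² + 6·7.946²]/12 = 58.6905
SE = √(s_p²·(1/7+1/7)) = 4.0950
t = (30.714−41.143)/4.0950 = -2.5467
df = 12
p-value (two-sided) = 0.02562
At α=0.01: p ≥ α → fail to reject H₀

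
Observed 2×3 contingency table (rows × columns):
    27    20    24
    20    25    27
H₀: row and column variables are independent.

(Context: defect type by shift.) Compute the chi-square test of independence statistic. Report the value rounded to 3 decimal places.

Row totals [71, 72], col totals [47, 45, 51], n=143
χ² = (27−23.34)²/23.34 + (20−22.34)²/22.34 + (24−25.32)²/25.32 + (20−23.66)²/23.66 + (25−22.66)²/22.66 + (27−25.68)²/25.68 = 1.7677
df = 2

test statistic = 1.768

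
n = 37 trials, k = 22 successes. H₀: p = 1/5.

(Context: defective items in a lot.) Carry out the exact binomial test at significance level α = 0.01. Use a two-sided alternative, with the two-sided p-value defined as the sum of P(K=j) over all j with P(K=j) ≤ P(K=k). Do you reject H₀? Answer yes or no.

Exact binomial: n=37, k=22, p₀=1/5=0.2000
P(X=j) = C(n,j)·p₀^j·(1−p₀)^(n−j); p = Σ P(X=j) over j with P(X=j) ≤ P(X=22)
p-value (two-sided) = 0.00000
At α=0.01: p < α → reject H₀

reject H₀: yes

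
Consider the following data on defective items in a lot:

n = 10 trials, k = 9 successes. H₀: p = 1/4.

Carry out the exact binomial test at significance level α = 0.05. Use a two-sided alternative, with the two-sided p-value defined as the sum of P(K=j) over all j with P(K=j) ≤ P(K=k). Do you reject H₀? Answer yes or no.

Exact binomial: n=10, k=9, p₀=1/4=0.2500
P(X=j) = C(n,j)·p₀^j·(1−p₀)^(n−j); p = Σ P(X=j) over j with P(X=j) ≤ P(X=9)
p-value (two-sided) = 0.00003
At α=0.05: p < α → reject H₀

reject H₀: yes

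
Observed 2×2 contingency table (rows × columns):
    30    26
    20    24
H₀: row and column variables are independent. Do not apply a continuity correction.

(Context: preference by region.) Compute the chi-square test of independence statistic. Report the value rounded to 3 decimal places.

test statistic = 0.649

Row totals [56, 44], col totals [50, 50], n=100
χ² = (30−28.00)²/28.00 + (26−28.00)²/28.00 + (20−22.00)²/22.00 + (24−22.00)²/22.00 = 0.6494
df = 1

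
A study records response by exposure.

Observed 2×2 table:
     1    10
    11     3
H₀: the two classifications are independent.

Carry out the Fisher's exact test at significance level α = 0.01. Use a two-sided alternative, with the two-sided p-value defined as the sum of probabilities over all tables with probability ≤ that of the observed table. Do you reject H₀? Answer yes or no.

Margins: r₁=11, r₂=14, c₁=12, c₂=13, n=25
p_obs = C(11,1)·C(14,11)/C(25,12); sum pmf over tables with pmf ≤ p_obs
p-value (two-sided) = 0.00098
At α=0.01: p < α → reject H₀

reject H₀: yes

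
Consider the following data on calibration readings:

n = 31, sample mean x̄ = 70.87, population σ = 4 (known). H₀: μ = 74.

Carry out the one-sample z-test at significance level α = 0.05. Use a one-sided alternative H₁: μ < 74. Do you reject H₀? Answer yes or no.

SE = σ/√n = 4/√31 = 0.7184
z = (x̄−μ₀)/SE = (70.87−74)/0.7184 = -4.3568
p-value (one-sided, H₁ less) = 0.00001
At α=0.05: p < α → reject H₀

reject H₀: yes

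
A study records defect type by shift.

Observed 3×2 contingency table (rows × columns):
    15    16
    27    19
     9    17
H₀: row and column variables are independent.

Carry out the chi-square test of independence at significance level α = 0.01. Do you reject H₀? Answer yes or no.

reject H₀: no

Row totals [31, 46, 26], col totals [51, 52], n=103
χ² = (15−15.35)²/15.35 + (16−15.65)²/15.65 + (27−22.78)²/22.78 + (19−23.22)²/23.22 + (9−12.87)²/12.87 + (17−13.13)²/13.13 = 3.8758
df = 2
p-value (upper-tail) = 0.14401
At α=0.01: p ≥ α → fail to reject H₀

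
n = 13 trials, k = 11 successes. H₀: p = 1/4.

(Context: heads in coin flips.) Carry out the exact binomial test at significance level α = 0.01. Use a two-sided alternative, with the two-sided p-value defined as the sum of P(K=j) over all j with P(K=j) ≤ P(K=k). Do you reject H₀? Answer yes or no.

Exact binomial: n=13, k=11, p₀=1/4=0.2500
P(X=j) = C(n,j)·p₀^j·(1−p₀)^(n−j); p = Σ P(X=j) over j with P(X=j) ≤ P(X=11)
p-value (two-sided) = 0.00001
At α=0.01: p < α → reject H₀

reject H₀: yes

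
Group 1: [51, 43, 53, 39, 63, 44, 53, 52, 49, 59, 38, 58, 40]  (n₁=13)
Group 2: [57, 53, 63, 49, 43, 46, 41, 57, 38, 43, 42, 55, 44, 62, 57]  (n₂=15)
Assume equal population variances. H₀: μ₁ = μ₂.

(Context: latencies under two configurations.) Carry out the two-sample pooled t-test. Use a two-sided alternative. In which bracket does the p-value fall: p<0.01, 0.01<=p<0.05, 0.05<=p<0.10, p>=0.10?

x̄₁=49.385, s₁=8.078, n₁=13
x̄₂=50.000, s₂=8.168, n₂=15
s_p² = [12·8.078² + 14·8.168²]/26 = 66.0414
SE = √(s_p²·(1/13+1/15)) = 3.0794
t = (49.385−50.000)/3.0794 = -0.1998
df = 26
p-value (two-sided) = 0.84316
→ bracket: p>=0.10

p-value bracket: p>=0.10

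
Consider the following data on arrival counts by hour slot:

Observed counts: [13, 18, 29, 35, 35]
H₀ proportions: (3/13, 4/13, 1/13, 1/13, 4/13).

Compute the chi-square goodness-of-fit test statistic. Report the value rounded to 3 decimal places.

test statistic = 120.958

n = 130; E_i = n·p_i = [30.00, 40.00, 10.00, 10.00, 40.00]
χ² = (13−30.00)²/30.00 + (18−40.00)²/40.00 + (29−10.00)²/10.00 + (35−10.00)²/10.00 + (35−40.00)²/40.00 = 120.9583
df = 4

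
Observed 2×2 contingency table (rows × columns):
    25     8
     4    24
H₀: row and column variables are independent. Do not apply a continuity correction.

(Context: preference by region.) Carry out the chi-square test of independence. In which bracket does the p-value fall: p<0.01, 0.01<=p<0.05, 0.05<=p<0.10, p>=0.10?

Row totals [33, 28], col totals [29, 32], n=61
χ² = (25−15.69)²/15.69 + (8−17.31)²/17.31 + (4−13.31)²/13.31 + (24−14.69)²/14.69 = 22.9513
df = 1
p-value (upper-tail) = 0.00000
→ bracket: p<0.01

p-value bracket: p<0.01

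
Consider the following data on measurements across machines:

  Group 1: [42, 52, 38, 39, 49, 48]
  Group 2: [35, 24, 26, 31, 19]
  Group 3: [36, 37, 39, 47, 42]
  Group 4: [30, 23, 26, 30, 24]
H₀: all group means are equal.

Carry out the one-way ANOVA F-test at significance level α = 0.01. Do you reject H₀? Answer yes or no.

reject H₀: yes

Group means [44.67, 27.00, 40.20, 26.60], grand mean 35.095
SSB = Σnᵢ(x̄ᵢ−x̄)² = 1368.476; SSW = ΣΣ(x−x̄ᵢ)² = 443.333
MSB = 1368.476/3 = 456.1587; MSW = 443.333/17 = 26.0784
F = MSB/MSW = 17.4918
df = (3, 17)
p-value (upper-tail) = 0.00002
At α=0.01: p < α → reject H₀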